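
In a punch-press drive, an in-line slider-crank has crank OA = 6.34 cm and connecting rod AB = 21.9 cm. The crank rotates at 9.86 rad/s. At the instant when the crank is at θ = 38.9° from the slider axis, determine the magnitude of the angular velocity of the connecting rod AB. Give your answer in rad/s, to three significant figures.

2.26

ω = 9.86 rad/s
The rod makes angle φ with the slider axis where L sinφ = r sinθ; differentiating, L cosφ·φ̇ = r ω cosθ.
L cosφ = √(L² − r² sin²θ) = 0.21535 m.
|ω_rod| = r ω |cosθ| / √(L² − r² sin²θ) = 0.0634·9.86·0.77824/0.21535 = 2.2591 rad/s.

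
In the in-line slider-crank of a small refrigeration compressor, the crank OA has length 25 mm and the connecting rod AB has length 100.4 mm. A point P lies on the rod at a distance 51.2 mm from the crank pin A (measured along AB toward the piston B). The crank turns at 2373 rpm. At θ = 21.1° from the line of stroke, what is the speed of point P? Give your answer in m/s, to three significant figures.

ω = 248.5 rad/s.  Crank-pin speed |V_A| = rω = 6.2125 m/s, perpendicular to OA.
Rod angle: sinφ = −(r/L) sinθ ⇒ φ = -5.143°; ω_rod = −rω cosθ/√(L²−r²sin²θ) = -57.962 rad/s.
V_P = V_A + ω_rod × AP, with AP = 0.0512 m along the rod.
Components: V_Px = −rω sinθ − a·ω_rod·sinφ = -2.5025 m/s;  V_Py = rω cosθ + a·ω_rod·cosφ = +2.8403 m/s.
|V_P| = √(V_Px² + V_Py²) = 3.7854 m/s.

3.79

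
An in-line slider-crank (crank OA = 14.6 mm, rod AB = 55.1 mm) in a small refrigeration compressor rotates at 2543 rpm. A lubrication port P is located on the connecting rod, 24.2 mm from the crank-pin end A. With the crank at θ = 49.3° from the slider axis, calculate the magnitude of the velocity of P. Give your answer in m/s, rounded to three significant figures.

ω = 266.3 rad/s.  Crank-pin speed |V_A| = rω = 3.888 m/s, perpendicular to OA.
Rod angle: sinφ = −(r/L) sinθ ⇒ φ = -11.589°; ω_rod = −rω cosθ/√(L²−r²sin²θ) = -46.971 rad/s.
V_P = V_A + ω_rod × AP, with AP = 0.0242 m along the rod.
Components: V_Px = −rω sinθ − a·ω_rod·sinφ = -3.176 m/s;  V_Py = rω cosθ + a·ω_rod·cosφ = +1.4218 m/s.
|V_P| = √(V_Px² + V_Py²) = 3.4797 m/s.

3.48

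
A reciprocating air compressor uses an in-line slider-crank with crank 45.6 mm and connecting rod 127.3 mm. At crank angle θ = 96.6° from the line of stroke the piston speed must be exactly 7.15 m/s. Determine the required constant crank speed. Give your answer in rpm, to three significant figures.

For an in-line slider-crank, |v_piston| = rω|sinθ|·[1 + r cosθ/√(L² − r² sin²θ)].
With r = 0.0456 m, L = 0.1273 m, θ = 96.6°: the bracketed kinematic factor |dx/dθ| = 0.043302 m.
ω = v/|dx/dθ| = 7.15/0.043302 = 165.12 rad/s.
N = 60ω/(2π) = 1576.8 rpm.

1580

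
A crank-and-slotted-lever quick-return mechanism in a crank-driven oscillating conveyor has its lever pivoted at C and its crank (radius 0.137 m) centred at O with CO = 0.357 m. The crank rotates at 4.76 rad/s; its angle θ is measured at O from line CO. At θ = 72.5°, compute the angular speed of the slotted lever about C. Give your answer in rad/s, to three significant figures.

0.907

ω = 4.76 rad/s
Crank pin A relative to C: A = (d + r cosθ, r sinθ); lever angle φ = atan2(r sinθ, d + r cosθ).
Differentiating tanφ: φ̇ = rω(d cosθ + r)/(d² + r² + 2dr cosθ).
d² + r² + 2dr cosθ = |CA|² = 0.175632 m²;  d cosθ + r = +0.24435 m.
|ω_lever| = |0.137·4.76·+0.24435| / 0.175632 = 0.90727 rad/s.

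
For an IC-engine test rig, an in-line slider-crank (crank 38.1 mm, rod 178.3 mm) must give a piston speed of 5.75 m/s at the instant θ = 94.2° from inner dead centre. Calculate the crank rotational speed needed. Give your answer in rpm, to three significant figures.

1470

For an in-line slider-crank, |v_piston| = rω|sinθ|·[1 + r cosθ/√(L² − r² sin²θ)].
With r = 0.0381 m, L = 0.1783 m, θ = 94.2°: the bracketed kinematic factor |dx/dθ| = 0.037389 m.
ω = v/|dx/dθ| = 5.75/0.037389 = 153.79 rad/s.
N = 60ω/(2π) = 1468.6 rpm.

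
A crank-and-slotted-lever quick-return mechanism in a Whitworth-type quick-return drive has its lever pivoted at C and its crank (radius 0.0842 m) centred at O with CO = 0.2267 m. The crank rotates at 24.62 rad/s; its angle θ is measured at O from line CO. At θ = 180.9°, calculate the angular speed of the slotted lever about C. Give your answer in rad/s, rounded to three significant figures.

14.5

ω = 24.62 rad/s
Crank pin A relative to C: A = (d + r cosθ, r sinθ); lever angle φ = atan2(r sinθ, d + r cosθ).
Differentiating tanφ: φ̇ = rω(d cosθ + r)/(d² + r² + 2dr cosθ).
d² + r² + 2dr cosθ = |CA|² = 0.020311 m²;  d cosθ + r = -0.14247 m.
|ω_lever| = |0.0842·24.62·-0.14247| / 0.020311 = 14.541 rad/s.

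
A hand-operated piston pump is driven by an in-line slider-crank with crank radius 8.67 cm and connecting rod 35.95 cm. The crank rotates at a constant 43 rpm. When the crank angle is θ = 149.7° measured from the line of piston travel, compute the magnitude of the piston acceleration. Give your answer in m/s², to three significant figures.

ω = 2π·43/60 = 4.503 rad/s
x(θ) = r cosθ + √(L² − r² sin²θ); with ω constant, a = ω²·d²x/dθ².
d²x/dθ² = −r cosθ − r²(cos2θ)/√u − r⁴ sin²2θ/(4u^{3/2}),  u = L² − r² sin²θ = 0.127327 m².
Substituting r = 0.0867 m, L = 0.3595 m, θ = 149.7°: d²x/dθ² = +0.064279 m.
a = ω²·d²x/dθ² = (4.503)²·(+0.064279) = +1.3034 m/s²;  |a| = 1.3034 m/s².

1.30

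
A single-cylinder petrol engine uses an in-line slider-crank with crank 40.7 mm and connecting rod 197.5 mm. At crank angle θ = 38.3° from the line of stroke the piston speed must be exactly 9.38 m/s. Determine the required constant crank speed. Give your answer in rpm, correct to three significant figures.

3050

For an in-line slider-crank, |v_piston| = rω|sinθ|·[1 + r cosθ/√(L² − r² sin²θ)].
With r = 0.0407 m, L = 0.1975 m, θ = 38.3°: the bracketed kinematic factor |dx/dθ| = 0.029338 m.
ω = v/|dx/dθ| = 9.38/0.029338 = 319.72 rad/s.
N = 60ω/(2π) = 3053.1 rpm.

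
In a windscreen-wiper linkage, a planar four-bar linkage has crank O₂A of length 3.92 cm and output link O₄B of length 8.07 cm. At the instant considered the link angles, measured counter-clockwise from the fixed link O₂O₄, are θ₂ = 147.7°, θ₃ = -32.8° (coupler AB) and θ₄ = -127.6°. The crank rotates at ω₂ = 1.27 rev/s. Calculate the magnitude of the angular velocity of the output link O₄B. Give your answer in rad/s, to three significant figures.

ω₂ = 7.98 rad/s (from 1.27 rev/s).
Differentiating the loop-closure r₂e^{iθ₂}+r₃e^{iθ₃}=r₁+r₄e^{iθ₄} gives r₂ω₂e^{iθ₂}+r₃ω₃e^{iθ₃}=r₄ω₄e^{iθ₄}.
Eliminating the other unknown: ω₄ = r₂ω₂ sin(θ₂−θ₃) / [r₄ sin(θ₄−θ₃)].
Numerator sine = -0.00873; denominator sine = -0.99649.
Result = 0.0392·7.98·(-0.00873) / (0.0807·(-0.99649)) = +0.033944 rad/s; magnitude 0.033944 rad/s.

0.0339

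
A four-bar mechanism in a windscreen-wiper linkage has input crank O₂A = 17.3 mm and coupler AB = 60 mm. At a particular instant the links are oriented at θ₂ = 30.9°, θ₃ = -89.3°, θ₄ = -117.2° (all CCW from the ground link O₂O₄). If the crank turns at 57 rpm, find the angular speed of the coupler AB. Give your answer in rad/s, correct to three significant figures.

1.94

ω₂ = 5.969 rad/s (from 57 rpm).
Differentiating the loop-closure r₂e^{iθ₂}+r₃e^{iθ₃}=r₁+r₄e^{iθ₄} gives r₂ω₂e^{iθ₂}+r₃ω₃e^{iθ₃}=r₄ω₄e^{iθ₄}.
Eliminating the other unknown: ω₃ = r₂ω₂ sin(θ₄−θ₂) / [r₃ sin(θ₃−θ₄)].
Numerator sine = -0.52844; denominator sine = +0.46793.
Result = 0.0173·5.969·(-0.52844) / (0.06·(+0.46793)) = -1.9436 rad/s; magnitude 1.9436 rad/s.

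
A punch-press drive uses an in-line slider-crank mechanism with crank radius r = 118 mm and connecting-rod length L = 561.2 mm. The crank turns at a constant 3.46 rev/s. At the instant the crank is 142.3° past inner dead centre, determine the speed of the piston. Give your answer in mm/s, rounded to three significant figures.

1310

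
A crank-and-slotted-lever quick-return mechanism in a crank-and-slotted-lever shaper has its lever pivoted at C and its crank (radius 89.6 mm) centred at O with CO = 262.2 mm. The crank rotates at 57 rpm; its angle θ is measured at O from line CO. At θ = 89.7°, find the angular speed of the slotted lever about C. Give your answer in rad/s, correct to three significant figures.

ω = 5.969 rad/s (from 57 rpm).
Crank pin A relative to C: A = (d + r cosθ, r sinθ); lever angle φ = atan2(r sinθ, d + r cosθ).
Differentiating tanφ: φ̇ = rω(d cosθ + r)/(d² + r² + 2dr cosθ).
d² + r² + 2dr cosθ = |CA|² = 0.077023 m²;  d cosθ + r = +0.090973 m.
|ω_lever| = |0.0896·5.969·+0.090973| / 0.077023 = 0.63169 rad/s.

0.632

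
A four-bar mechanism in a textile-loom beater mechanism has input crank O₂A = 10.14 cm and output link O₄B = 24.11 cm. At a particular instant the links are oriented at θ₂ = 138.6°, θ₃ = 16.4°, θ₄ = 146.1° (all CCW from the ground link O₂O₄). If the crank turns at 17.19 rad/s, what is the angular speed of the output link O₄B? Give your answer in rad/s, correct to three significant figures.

ω₂ = 17.19 rad/s
Differentiating the loop-closure r₂e^{iθ₂}+r₃e^{iθ₃}=r₁+r₄e^{iθ₄} gives r₂ω₂e^{iθ₂}+r₃ω₃e^{iθ₃}=r₄ω₄e^{iθ₄}.
Eliminating the other unknown: ω₄ = r₂ω₂ sin(θ₂−θ₃) / [r₄ sin(θ₄−θ₃)].
Numerator sine = +0.84619; denominator sine = +0.76940.
Result = 0.1014·17.19·(+0.84619) / (0.2411·(+0.76940)) = +7.9512 rad/s; magnitude 7.9512 rad/s.

7.95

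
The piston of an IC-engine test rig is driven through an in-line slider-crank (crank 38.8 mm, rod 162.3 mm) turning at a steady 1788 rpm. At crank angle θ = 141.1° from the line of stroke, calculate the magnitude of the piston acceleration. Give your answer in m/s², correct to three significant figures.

985

ω = 2π·1788/60 = 187.2 rad/s
x(θ) = r cosθ + √(L² − r² sin²θ); with ω constant, a = ω²·d²x/dθ².
d²x/dθ² = −r cosθ − r²(cos2θ)/√u − r⁴ sin²2θ/(4u^{3/2}),  u = L² − r² sin²θ = 0.0257476 m².
Substituting r = 0.0388 m, L = 0.1623 m, θ = 141.1°: d²x/dθ² = +0.028082 m.
a = ω²·d²x/dθ² = (187.2)²·(+0.028082) = +984.52 m/s²;  |a| = 984.52 m/s².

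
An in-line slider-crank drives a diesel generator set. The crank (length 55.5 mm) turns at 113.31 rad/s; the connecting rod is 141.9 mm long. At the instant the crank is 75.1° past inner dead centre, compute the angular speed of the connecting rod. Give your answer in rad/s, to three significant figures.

12.3

ω = 113.3 rad/s
The rod makes angle φ with the slider axis where L sinφ = r sinθ; differentiating, L cosφ·φ̇ = r ω cosθ.
L cosφ = √(L² − r² sin²θ) = 0.13137 m.
|ω_rod| = r ω |cosθ| / √(L² − r² sin²θ) = 0.0555·113.3·0.25713/0.13137 = 12.309 rad/s.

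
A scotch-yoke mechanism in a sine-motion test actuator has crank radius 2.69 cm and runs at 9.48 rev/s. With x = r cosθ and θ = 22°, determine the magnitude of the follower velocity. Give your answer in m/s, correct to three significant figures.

0.600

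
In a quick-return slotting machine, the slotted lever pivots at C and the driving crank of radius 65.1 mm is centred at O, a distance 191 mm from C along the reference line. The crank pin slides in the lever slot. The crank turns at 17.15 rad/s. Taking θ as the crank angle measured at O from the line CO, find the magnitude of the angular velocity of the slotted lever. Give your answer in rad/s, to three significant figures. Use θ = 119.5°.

1.14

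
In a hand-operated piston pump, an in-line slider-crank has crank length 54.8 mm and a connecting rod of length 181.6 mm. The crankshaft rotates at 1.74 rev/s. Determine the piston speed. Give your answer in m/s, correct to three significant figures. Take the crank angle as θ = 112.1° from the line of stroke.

0.489

ω = 2π·1.74 = 10.93 rad/s
For an in-line slider-crank, x = r cosθ + √(L² − r² sin²θ), so v = −rω sinθ·[1 + r cosθ/√(L² − r² sin²θ)].
With r = 0.0548 m, L = 0.1816 m, θ = 112.1°: √(L² − r² sin²θ) = 0.17436 m.
v = −0.0548·10.93·0.92653·[1 + 0.0548·-0.37622/0.17436] = -0.48946 m/s.
|v| = 0.48946 m/s.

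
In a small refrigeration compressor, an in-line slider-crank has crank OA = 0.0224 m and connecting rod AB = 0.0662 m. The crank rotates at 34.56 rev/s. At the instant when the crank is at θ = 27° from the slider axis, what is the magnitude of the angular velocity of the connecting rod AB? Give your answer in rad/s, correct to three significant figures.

ω = 217.1 rad/s (converted from 34.56 rev/s).
The rod makes angle φ with the slider axis where L sinφ = r sinθ; differentiating, L cosφ·φ̇ = r ω cosθ.
L cosφ = √(L² − r² sin²θ) = 0.065414 m.
|ω_rod| = r ω |cosθ| / √(L² − r² sin²θ) = 0.0224·217.1·0.89101/0.065414 = 66.254 rad/s.

66.3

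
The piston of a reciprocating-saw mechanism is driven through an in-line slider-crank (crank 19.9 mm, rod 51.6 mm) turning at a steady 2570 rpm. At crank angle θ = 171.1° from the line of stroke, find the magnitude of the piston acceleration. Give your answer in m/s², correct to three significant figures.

892

ω = 2π·2570/60 = 269.1 rad/s
x(θ) = r cosθ + √(L² − r² sin²θ); with ω constant, a = ω²·d²x/dθ².
d²x/dθ² = −r cosθ − r²(cos2θ)/√u − r⁴ sin²2θ/(4u^{3/2}),  u = L² − r² sin²θ = 0.00265308 m².
Substituting r = 0.0199 m, L = 0.0516 m, θ = 171.1°: d²x/dθ² = +0.012313 m.
a = ω²·d²x/dθ² = (269.1)²·(+0.012313) = +891.86 m/s²;  |a| = 891.86 m/s².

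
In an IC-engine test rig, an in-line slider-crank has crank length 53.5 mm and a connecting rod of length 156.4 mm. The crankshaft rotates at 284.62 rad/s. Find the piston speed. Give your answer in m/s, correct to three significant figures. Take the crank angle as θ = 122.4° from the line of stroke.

ω = 284.6 rad/s
For an in-line slider-crank, x = r cosθ + √(L² − r² sin²θ), so v = −rω sinθ·[1 + r cosθ/√(L² − r² sin²θ)].
With r = 0.0535 m, L = 0.1564 m, θ = 122.4°: √(L² − r² sin²θ) = 0.14973 m.
v = −0.0535·284.6·0.84433·[1 + 0.0535·-0.53583/0.14973] = -10.395 m/s.
|v| = 10.395 m/s.

10.4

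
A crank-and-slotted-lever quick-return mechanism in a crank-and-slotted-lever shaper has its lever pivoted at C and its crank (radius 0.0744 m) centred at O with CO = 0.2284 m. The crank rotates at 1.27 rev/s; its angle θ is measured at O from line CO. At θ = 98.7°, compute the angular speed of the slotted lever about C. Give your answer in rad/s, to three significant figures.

ω = 7.98 rad/s (from 1.27 rev/s).
Crank pin A relative to C: A = (d + r cosθ, r sinθ); lever angle φ = atan2(r sinθ, d + r cosθ).
Differentiating tanφ: φ̇ = rω(d cosθ + r)/(d² + r² + 2dr cosθ).
d² + r² + 2dr cosθ = |CA|² = 0.0525612 m²;  d cosθ + r = +0.039852 m.
|ω_lever| = |0.0744·7.98·+0.039852| / 0.0525612 = 0.45013 rad/s.

0.450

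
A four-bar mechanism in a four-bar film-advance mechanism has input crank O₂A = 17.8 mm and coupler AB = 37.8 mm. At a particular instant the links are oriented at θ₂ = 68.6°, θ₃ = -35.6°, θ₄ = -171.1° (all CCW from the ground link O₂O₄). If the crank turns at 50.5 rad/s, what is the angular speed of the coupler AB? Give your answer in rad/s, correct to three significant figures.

ω₂ = 50.5 rad/s
Differentiating the loop-closure r₂e^{iθ₂}+r₃e^{iθ₃}=r₁+r₄e^{iθ₄} gives r₂ω₂e^{iθ₂}+r₃ω₃e^{iθ₃}=r₄ω₄e^{iθ₄}.
Eliminating the other unknown: ω₃ = r₂ω₂ sin(θ₄−θ₂) / [r₃ sin(θ₃−θ₄)].
Numerator sine = +0.86340; denominator sine = +0.70091.
Result = 0.0178·50.5·(+0.86340) / (0.0378·(+0.70091)) = +29.293 rad/s; magnitude 29.293 rad/s.

29.3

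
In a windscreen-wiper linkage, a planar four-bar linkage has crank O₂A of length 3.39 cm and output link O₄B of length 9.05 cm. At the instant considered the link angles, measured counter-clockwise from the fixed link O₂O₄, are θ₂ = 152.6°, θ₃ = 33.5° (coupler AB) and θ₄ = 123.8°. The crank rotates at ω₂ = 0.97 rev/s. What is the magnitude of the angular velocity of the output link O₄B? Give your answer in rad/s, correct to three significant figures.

1.99

ω₂ = 6.095 rad/s (from 0.97 rev/s).
Differentiating the loop-closure r₂e^{iθ₂}+r₃e^{iθ₃}=r₁+r₄e^{iθ₄} gives r₂ω₂e^{iθ₂}+r₃ω₃e^{iθ₃}=r₄ω₄e^{iθ₄}.
Eliminating the other unknown: ω₄ = r₂ω₂ sin(θ₂−θ₃) / [r₄ sin(θ₄−θ₃)].
Numerator sine = +0.87377; denominator sine = +0.99999.
Result = 0.0339·6.095·(+0.87377) / (0.0905·(+0.99999)) = +1.9948 rad/s; magnitude 1.9948 rad/s.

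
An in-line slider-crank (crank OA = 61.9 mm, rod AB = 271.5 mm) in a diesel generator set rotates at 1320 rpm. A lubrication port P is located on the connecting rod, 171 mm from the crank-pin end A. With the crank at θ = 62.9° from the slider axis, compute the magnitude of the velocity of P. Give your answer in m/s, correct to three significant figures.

8.25

ω = 138.2 rad/s.  Crank-pin speed |V_A| = rω = 8.5564 m/s, perpendicular to OA.
Rod angle: sinφ = −(r/L) sinθ ⇒ φ = -11.710°; ω_rod = −rω cosθ/√(L²−r²sin²θ) = -14.662 rad/s.
V_P = V_A + ω_rod × AP, with AP = 0.171 m along the rod.
Components: V_Px = −rω sinθ − a·ω_rod·sinφ = -8.1259 m/s;  V_Py = rω cosθ + a·ω_rod·cosφ = +1.4428 m/s.
|V_P| = √(V_Px² + V_Py²) = 8.253 m/s.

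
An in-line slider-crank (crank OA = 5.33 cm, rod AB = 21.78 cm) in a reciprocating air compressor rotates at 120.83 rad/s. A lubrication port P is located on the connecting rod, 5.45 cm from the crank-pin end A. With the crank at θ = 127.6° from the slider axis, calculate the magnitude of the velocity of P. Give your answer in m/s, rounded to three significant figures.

ω = 120.8 rad/s.  Crank-pin speed |V_A| = rω = 6.4402 m/s, perpendicular to OA.
Rod angle: sinφ = −(r/L) sinθ ⇒ φ = -11.180°; ω_rod = −rω cosθ/√(L²−r²sin²θ) = +18.391 rad/s.
V_P = V_A + ω_rod × AP, with AP = 0.0545 m along the rod.
Components: V_Px = −rω sinθ − a·ω_rod·sinφ = -4.9082 m/s;  V_Py = rω cosθ + a·ω_rod·cosφ = -2.9462 m/s.
|V_P| = √(V_Px² + V_Py²) = 5.7246 m/s.

5.72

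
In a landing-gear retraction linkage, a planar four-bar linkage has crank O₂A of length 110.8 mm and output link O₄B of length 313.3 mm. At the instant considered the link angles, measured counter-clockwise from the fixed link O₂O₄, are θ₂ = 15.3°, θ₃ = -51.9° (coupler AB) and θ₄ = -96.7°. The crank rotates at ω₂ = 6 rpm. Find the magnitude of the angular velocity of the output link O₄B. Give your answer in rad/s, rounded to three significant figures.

ω₂ = 0.6283 rad/s (from 6 rpm).
Differentiating the loop-closure r₂e^{iθ₂}+r₃e^{iθ₃}=r₁+r₄e^{iθ₄} gives r₂ω₂e^{iθ₂}+r₃ω₃e^{iθ₃}=r₄ω₄e^{iθ₄}.
Eliminating the other unknown: ω₄ = r₂ω₂ sin(θ₂−θ₃) / [r₄ sin(θ₄−θ₃)].
Numerator sine = +0.92186; denominator sine = -0.70463.
Result = 0.1108·0.6283·(+0.92186) / (0.3133·(-0.70463)) = -0.29071 rad/s; magnitude 0.29071 rad/s.

0.291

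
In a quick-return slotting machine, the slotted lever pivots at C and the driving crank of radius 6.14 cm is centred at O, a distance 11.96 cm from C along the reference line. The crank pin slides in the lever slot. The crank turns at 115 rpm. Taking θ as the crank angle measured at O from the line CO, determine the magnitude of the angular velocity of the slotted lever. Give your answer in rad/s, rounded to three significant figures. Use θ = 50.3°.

3.71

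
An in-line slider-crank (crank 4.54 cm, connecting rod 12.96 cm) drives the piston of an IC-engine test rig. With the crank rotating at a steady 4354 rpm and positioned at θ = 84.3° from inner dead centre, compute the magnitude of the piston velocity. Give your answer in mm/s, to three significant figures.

21400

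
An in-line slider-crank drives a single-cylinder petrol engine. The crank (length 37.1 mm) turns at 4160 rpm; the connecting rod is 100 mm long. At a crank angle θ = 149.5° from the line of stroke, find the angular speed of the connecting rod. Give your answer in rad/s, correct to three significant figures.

ω = 435.6 rad/s (converted from 4160 rpm).
The rod makes angle φ with the slider axis where L sinφ = r sinθ; differentiating, L cosφ·φ̇ = r ω cosθ.
L cosφ = √(L² − r² sin²θ) = 0.098211 m.
|ω_rod| = r ω |cosθ| / √(L² − r² sin²θ) = 0.0371·435.6·0.86163/0.098211 = 141.79 rad/s.

142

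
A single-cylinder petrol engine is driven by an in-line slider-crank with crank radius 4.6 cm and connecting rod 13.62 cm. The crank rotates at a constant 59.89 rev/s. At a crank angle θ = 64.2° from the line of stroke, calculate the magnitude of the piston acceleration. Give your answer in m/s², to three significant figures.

1450

ω = 2π·59.9 = 376.3 rad/s
x(θ) = r cosθ + √(L² − r² sin²θ); with ω constant, a = ω²·d²x/dθ².
d²x/dθ² = −r cosθ − r²(cos2θ)/√u − r⁴ sin²2θ/(4u^{3/2}),  u = L² − r² sin²θ = 0.0168353 m².
Substituting r = 0.046 m, L = 0.1362 m, θ = 64.2°: d²x/dθ² = -0.010206 m.
a = ω²·d²x/dθ² = (376.3)²·(-0.010206) = -1445.1 m/s²;  |a| = 1445.1 m/s².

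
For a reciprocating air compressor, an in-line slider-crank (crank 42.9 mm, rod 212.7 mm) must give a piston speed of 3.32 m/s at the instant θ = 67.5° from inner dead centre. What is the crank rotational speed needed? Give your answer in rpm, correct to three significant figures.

742

For an in-line slider-crank, |v_piston| = rω|sinθ|·[1 + r cosθ/√(L² − r² sin²θ)].
With r = 0.0429 m, L = 0.2127 m, θ = 67.5°: the bracketed kinematic factor |dx/dθ| = 0.042748 m.
ω = v/|dx/dθ| = 3.32/0.042748 = 77.664 rad/s.
N = 60ω/(2π) = 741.64 rpm.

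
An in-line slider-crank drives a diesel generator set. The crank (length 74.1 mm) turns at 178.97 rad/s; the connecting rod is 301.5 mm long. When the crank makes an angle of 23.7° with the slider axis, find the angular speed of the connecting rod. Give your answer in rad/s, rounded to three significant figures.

40.5

ω = 179 rad/s
The rod makes angle φ with the slider axis where L sinφ = r sinθ; differentiating, L cosφ·φ̇ = r ω cosθ.
L cosφ = √(L² − r² sin²θ) = 0.30003 m.
|ω_rod| = r ω |cosθ| / √(L² − r² sin²θ) = 0.0741·179·0.91566/0.30003 = 40.474 rad/s.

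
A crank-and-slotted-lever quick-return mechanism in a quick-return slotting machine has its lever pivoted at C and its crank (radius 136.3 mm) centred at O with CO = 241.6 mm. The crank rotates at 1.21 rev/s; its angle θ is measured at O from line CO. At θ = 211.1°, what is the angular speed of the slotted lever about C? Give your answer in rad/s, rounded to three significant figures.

3.56

ω = 7.603 rad/s (from 1.21 rev/s).
Crank pin A relative to C: A = (d + r cosθ, r sinθ); lever angle φ = atan2(r sinθ, d + r cosθ).
Differentiating tanφ: φ̇ = rω(d cosθ + r)/(d² + r² + 2dr cosθ).
d² + r² + 2dr cosθ = |CA|² = 0.0205544 m²;  d cosθ + r = -0.070574 m.
|ω_lever| = |0.1363·7.603·-0.070574| / 0.0205544 = 3.558 rad/s.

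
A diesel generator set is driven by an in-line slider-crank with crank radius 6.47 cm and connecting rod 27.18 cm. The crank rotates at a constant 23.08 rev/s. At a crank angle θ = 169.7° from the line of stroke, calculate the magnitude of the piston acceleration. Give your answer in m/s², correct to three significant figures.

1030

ω = 2π·23.1 = 145 rad/s
x(θ) = r cosθ + √(L² − r² sin²θ); with ω constant, a = ω²·d²x/dθ².
d²x/dθ² = −r cosθ − r²(cos2θ)/√u − r⁴ sin²2θ/(4u^{3/2}),  u = L² − r² sin²θ = 0.0737414 m².
Substituting r = 0.0647 m, L = 0.2718 m, θ = 169.7°: d²x/dθ² = +0.049201 m.
a = ω²·d²x/dθ² = (145)²·(+0.049201) = +1034.7 m/s²;  |a| = 1034.7 m/s².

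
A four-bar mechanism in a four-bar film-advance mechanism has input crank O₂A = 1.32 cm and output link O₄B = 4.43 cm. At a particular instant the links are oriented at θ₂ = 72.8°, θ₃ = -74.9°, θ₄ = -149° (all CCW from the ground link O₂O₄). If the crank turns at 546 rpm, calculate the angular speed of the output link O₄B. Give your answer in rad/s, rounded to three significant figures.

ω₂ = 57.18 rad/s (from 546 rpm).
Differentiating the loop-closure r₂e^{iθ₂}+r₃e^{iθ₃}=r₁+r₄e^{iθ₄} gives r₂ω₂e^{iθ₂}+r₃ω₃e^{iθ₃}=r₄ω₄e^{iθ₄}.
Eliminating the other unknown: ω₄ = r₂ω₂ sin(θ₂−θ₃) / [r₄ sin(θ₄−θ₃)].
Numerator sine = +0.53435; denominator sine = -0.96174.
Result = 0.0132·57.18·(+0.53435) / (0.0443·(-0.96174)) = -9.4659 rad/s; magnitude 9.4659 rad/s.

9.47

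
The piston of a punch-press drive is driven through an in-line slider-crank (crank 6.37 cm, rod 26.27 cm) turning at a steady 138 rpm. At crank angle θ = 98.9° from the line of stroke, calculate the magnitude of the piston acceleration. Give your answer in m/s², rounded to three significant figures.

5.22

ω = 2π·138/60 = 14.45 rad/s
x(θ) = r cosθ + √(L² − r² sin²θ); with ω constant, a = ω²·d²x/dθ².
d²x/dθ² = −r cosθ − r²(cos2θ)/√u − r⁴ sin²2θ/(4u^{3/2}),  u = L² − r² sin²θ = 0.0650507 m².
Substituting r = 0.0637 m, L = 0.2627 m, θ = 98.9°: d²x/dθ² = +0.02498 m.
a = ω²·d²x/dθ² = (14.45)²·(+0.02498) = +5.2168 m/s²;  |a| = 5.2168 m/s².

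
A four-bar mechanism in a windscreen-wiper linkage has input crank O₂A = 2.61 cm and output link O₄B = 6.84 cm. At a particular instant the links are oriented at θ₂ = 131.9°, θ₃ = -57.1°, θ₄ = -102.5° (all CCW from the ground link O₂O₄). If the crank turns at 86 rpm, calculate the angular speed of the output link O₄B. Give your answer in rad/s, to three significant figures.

0.755

ω₂ = 9.006 rad/s (from 86 rpm).
Differentiating the loop-closure r₂e^{iθ₂}+r₃e^{iθ₃}=r₁+r₄e^{iθ₄} gives r₂ω₂e^{iθ₂}+r₃ω₃e^{iθ₃}=r₄ω₄e^{iθ₄}.
Eliminating the other unknown: ω₄ = r₂ω₂ sin(θ₂−θ₃) / [r₄ sin(θ₄−θ₃)].
Numerator sine = -0.15643; denominator sine = -0.71203.
Result = 0.0261·9.006·(-0.15643) / (0.0684·(-0.71203)) = +0.755 rad/s; magnitude 0.755 rad/s.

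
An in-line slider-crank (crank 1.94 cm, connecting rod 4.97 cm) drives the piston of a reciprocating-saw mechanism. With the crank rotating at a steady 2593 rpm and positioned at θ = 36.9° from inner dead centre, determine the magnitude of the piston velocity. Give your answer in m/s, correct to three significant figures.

ω = 2π·2593/60 = 271.5 rad/s
For an in-line slider-crank, x = r cosθ + √(L² − r² sin²θ), so v = −rω sinθ·[1 + r cosθ/√(L² − r² sin²θ)].
With r = 0.0194 m, L = 0.0497 m, θ = 36.9°: √(L² − r² sin²θ) = 0.048316 m.
v = −0.0194·271.5·0.60042·[1 + 0.0194·0.79968/0.048316] = -4.1785 m/s.
|v| = 4.1785 m/s.

4.18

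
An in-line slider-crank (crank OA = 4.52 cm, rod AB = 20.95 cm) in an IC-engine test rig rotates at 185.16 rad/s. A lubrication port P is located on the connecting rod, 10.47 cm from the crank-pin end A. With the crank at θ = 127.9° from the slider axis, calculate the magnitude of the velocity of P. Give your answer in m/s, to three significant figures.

6.68

ω = 185.2 rad/s.  Crank-pin speed |V_A| = rω = 8.3692 m/s, perpendicular to OA.
Rod angle: sinφ = −(r/L) sinθ ⇒ φ = -9.802°; ω_rod = −rω cosθ/√(L²−r²sin²θ) = +24.903 rad/s.
V_P = V_A + ω_rod × AP, with AP = 0.1047 m along the rod.
Components: V_Px = −rω sinθ − a·ω_rod·sinφ = -6.1601 m/s;  V_Py = rω cosθ + a·ω_rod·cosφ = -2.5718 m/s.
|V_P| = √(V_Px² + V_Py²) = 6.6754 m/s.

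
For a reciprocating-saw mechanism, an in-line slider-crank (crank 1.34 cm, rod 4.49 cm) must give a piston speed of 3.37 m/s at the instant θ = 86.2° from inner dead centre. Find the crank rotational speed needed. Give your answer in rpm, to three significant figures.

For an in-line slider-crank, |v_piston| = rω|sinθ|·[1 + r cosθ/√(L² − r² sin²θ)].
With r = 0.0134 m, L = 0.0449 m, θ = 86.2°: the bracketed kinematic factor |dx/dθ| = 0.013648 m.
ω = v/|dx/dθ| = 3.37/0.013648 = 246.93 rad/s.
N = 60ω/(2π) = 2358 rpm.

2360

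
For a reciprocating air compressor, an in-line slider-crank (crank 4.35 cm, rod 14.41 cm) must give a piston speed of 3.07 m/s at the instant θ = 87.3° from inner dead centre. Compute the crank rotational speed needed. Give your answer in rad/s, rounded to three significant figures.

For an in-line slider-crank, |v_piston| = rω|sinθ|·[1 + r cosθ/√(L² − r² sin²θ)].
With r = 0.0435 m, L = 0.1441 m, θ = 87.3°: the bracketed kinematic factor |dx/dθ| = 0.0441 m.
ω = v/|dx/dθ| = 3.07/0.0441 = 69.615 rad/s.

69.6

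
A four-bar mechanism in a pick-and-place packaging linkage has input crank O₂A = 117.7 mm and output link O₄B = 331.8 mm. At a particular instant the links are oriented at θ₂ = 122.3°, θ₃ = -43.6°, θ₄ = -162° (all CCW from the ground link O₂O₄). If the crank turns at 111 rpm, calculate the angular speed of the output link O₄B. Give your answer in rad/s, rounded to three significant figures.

ω₂ = 11.62 rad/s (from 111 rpm).
Differentiating the loop-closure r₂e^{iθ₂}+r₃e^{iθ₃}=r₁+r₄e^{iθ₄} gives r₂ω₂e^{iθ₂}+r₃ω₃e^{iθ₃}=r₄ω₄e^{iθ₄}.
Eliminating the other unknown: ω₄ = r₂ω₂ sin(θ₂−θ₃) / [r₄ sin(θ₄−θ₃)].
Numerator sine = +0.24362; denominator sine = -0.87965.
Result = 0.1177·11.62·(+0.24362) / (0.3318·(-0.87965)) = -1.1419 rad/s; magnitude 1.1419 rad/s.

1.14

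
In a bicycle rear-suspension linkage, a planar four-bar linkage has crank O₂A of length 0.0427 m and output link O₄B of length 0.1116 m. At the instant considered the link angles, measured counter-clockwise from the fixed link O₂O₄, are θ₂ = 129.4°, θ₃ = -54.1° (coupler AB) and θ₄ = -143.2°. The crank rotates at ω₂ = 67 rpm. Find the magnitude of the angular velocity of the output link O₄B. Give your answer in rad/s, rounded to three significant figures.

ω₂ = 7.016 rad/s (from 67 rpm).
Differentiating the loop-closure r₂e^{iθ₂}+r₃e^{iθ₃}=r₁+r₄e^{iθ₄} gives r₂ω₂e^{iθ₂}+r₃ω₃e^{iθ₃}=r₄ω₄e^{iθ₄}.
Eliminating the other unknown: ω₄ = r₂ω₂ sin(θ₂−θ₃) / [r₄ sin(θ₄−θ₃)].
Numerator sine = -0.06105; denominator sine = -0.99988.
Result = 0.0427·7.016·(-0.06105) / (0.1116·(-0.99988)) = +0.16391 rad/s; magnitude 0.16391 rad/s.

0.164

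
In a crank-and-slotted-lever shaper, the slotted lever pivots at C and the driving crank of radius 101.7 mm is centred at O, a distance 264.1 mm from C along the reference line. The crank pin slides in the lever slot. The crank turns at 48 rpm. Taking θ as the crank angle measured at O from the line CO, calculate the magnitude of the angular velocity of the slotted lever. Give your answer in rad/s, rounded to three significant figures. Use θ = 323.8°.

1.30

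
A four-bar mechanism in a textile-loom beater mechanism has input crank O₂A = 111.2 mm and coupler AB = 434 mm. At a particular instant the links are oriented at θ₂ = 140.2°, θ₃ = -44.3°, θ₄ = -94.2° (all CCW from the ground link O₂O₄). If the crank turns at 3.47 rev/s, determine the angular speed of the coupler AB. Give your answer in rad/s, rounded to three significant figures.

ω₂ = 21.8 rad/s (from 3.47 rev/s).
Differentiating the loop-closure r₂e^{iθ₂}+r₃e^{iθ₃}=r₁+r₄e^{iθ₄} gives r₂ω₂e^{iθ₂}+r₃ω₃e^{iθ₃}=r₄ω₄e^{iθ₄}.
Eliminating the other unknown: ω₃ = r₂ω₂ sin(θ₄−θ₂) / [r₃ sin(θ₃−θ₄)].
Numerator sine = +0.81310; denominator sine = +0.76492.
Result = 0.1112·21.8·(+0.81310) / (0.434·(+0.76492)) = +5.9382 rad/s; magnitude 5.9382 rad/s.

5.94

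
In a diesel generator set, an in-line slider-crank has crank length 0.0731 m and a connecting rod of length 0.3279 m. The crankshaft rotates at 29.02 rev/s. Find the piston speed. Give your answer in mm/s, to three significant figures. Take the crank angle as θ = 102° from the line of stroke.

12400

ω = 2π·29 = 182.3 rad/s
For an in-line slider-crank, x = r cosθ + √(L² − r² sin²θ), so v = −rω sinθ·[1 + r cosθ/√(L² − r² sin²θ)].
With r = 0.0731 m, L = 0.3279 m, θ = 102°: √(L² − r² sin²θ) = 0.32001 m.
v = −0.0731·182.3·0.97815·[1 + 0.0731·-0.20791/0.32001] = -12.418 m/s.
|v| = 12.418 m/s = 12418 mm/s.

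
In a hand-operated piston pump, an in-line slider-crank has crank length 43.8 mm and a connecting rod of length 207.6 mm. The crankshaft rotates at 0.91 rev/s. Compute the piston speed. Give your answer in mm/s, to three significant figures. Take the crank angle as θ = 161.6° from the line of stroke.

63.2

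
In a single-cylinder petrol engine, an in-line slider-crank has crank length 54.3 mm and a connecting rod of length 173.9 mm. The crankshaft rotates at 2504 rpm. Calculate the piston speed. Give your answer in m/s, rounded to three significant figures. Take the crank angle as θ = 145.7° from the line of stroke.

5.92

ω = 2π·2504/60 = 262.2 rad/s
For an in-line slider-crank, x = r cosθ + √(L² − r² sin²θ), so v = −rω sinθ·[1 + r cosθ/√(L² − r² sin²θ)].
With r = 0.0543 m, L = 0.1739 m, θ = 145.7°: √(L² − r² sin²θ) = 0.17119 m.
v = −0.0543·262.2·0.56353·[1 + 0.0543·-0.82610/0.17119] = -5.9212 m/s.
|v| = 5.9212 m/s.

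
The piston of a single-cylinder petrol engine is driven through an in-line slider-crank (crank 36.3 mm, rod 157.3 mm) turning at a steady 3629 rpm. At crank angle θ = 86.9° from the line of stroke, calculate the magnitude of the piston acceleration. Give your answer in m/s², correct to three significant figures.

ω = 2π·3629/60 = 380 rad/s
x(θ) = r cosθ + √(L² − r² sin²θ); with ω constant, a = ω²·d²x/dθ².
d²x/dθ² = −r cosθ − r²(cos2θ)/√u − r⁴ sin²2θ/(4u^{3/2}),  u = L² − r² sin²θ = 0.0234295 m².
Substituting r = 0.0363 m, L = 0.1573 m, θ = 86.9°: d²x/dθ² = +0.0065938 m.
a = ω²·d²x/dθ² = (380)²·(+0.0065938) = +952.28 m/s²;  |a| = 952.28 m/s².

952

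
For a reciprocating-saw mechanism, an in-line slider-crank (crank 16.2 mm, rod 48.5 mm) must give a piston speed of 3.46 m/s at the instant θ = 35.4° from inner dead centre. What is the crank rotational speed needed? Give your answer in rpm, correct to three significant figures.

For an in-line slider-crank, |v_piston| = rω|sinθ|·[1 + r cosθ/√(L² − r² sin²θ)].
With r = 0.0162 m, L = 0.0485 m, θ = 35.4°: the bracketed kinematic factor |dx/dθ| = 0.011989 m.
ω = v/|dx/dθ| = 3.46/0.011989 = 288.61 rad/s.
N = 60ω/(2π) = 2756 rpm.

2760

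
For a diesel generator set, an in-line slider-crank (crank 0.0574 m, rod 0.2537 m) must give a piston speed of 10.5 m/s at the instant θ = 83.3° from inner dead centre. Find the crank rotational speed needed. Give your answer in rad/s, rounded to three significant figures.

179

For an in-line slider-crank, |v_piston| = rω|sinθ|·[1 + r cosθ/√(L² − r² sin²θ)].
With r = 0.0574 m, L = 0.2537 m, θ = 83.3°: the bracketed kinematic factor |dx/dθ| = 0.058552 m.
ω = v/|dx/dθ| = 10.5/0.058552 = 179.33 rad/s.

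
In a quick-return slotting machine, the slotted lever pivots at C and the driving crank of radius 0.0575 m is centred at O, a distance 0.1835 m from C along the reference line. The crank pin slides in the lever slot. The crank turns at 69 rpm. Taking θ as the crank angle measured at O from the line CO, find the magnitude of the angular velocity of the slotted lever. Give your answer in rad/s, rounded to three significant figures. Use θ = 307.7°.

1.41

ω = 7.226 rad/s (from 69 rpm).
Crank pin A relative to C: A = (d + r cosθ, r sinθ); lever angle φ = atan2(r sinθ, d + r cosθ).
Differentiating tanφ: φ̇ = rω(d cosθ + r)/(d² + r² + 2dr cosθ).
d² + r² + 2dr cosθ = |CA|² = 0.0498832 m²;  d cosθ + r = +0.16972 m.
|ω_lever| = |0.0575·7.226·+0.16972| / 0.0498832 = 1.4136 rad/s.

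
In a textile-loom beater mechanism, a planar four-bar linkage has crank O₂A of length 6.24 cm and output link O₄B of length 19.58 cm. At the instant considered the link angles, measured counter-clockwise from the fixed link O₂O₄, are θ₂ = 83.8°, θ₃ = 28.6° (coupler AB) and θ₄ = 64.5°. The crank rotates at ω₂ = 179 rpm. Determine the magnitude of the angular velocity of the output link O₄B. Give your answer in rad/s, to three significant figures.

ω₂ = 18.74 rad/s (from 179 rpm).
Differentiating the loop-closure r₂e^{iθ₂}+r₃e^{iθ₃}=r₁+r₄e^{iθ₄} gives r₂ω₂e^{iθ₂}+r₃ω₃e^{iθ₃}=r₄ω₄e^{iθ₄}.
Eliminating the other unknown: ω₄ = r₂ω₂ sin(θ₂−θ₃) / [r₄ sin(θ₄−θ₃)].
Numerator sine = +0.82115; denominator sine = +0.58637.
Result = 0.0624·18.74·(+0.82115) / (0.1958·(+0.58637)) = +8.3657 rad/s; magnitude 8.3657 rad/s.

8.37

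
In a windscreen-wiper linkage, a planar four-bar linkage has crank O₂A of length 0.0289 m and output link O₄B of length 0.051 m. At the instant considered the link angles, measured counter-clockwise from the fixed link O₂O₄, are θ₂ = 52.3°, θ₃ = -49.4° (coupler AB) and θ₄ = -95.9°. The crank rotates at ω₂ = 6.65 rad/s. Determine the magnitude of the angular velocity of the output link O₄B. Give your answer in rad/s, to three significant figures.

5.09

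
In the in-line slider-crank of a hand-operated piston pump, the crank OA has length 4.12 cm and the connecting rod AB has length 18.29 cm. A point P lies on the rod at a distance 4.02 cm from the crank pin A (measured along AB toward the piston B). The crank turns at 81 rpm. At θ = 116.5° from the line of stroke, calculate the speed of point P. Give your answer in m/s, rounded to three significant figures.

ω = 8.482 rad/s.  Crank-pin speed |V_A| = rω = 0.34947 m/s, perpendicular to OA.
Rod angle: sinφ = −(r/L) sinθ ⇒ φ = -11.630°; ω_rod = −rω cosθ/√(L²−r²sin²θ) = +0.87043 rad/s.
V_P = V_A + ω_rod × AP, with AP = 0.0402 m along the rod.
Components: V_Px = −rω sinθ − a·ω_rod·sinφ = -0.3057 m/s;  V_Py = rω cosθ + a·ω_rod·cosφ = -0.12166 m/s.
|V_P| = √(V_Px² + V_Py²) = 0.32902 m/s.

0.329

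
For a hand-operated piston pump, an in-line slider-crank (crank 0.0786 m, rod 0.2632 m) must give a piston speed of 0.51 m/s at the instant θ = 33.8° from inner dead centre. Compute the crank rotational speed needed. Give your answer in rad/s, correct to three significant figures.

9.32

For an in-line slider-crank, |v_piston| = rω|sinθ|·[1 + r cosθ/√(L² − r² sin²θ)].
With r = 0.0786 m, L = 0.2632 m, θ = 33.8°: the bracketed kinematic factor |dx/dθ| = 0.054728 m.
ω = v/|dx/dθ| = 0.51/0.054728 = 9.3187 rad/s.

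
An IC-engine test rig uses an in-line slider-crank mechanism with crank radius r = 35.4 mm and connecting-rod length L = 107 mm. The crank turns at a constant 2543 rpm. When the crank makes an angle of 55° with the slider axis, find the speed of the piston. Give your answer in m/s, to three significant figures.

ω = 2π·2543/60 = 266.3 rad/s
For an in-line slider-crank, x = r cosθ + √(L² − r² sin²θ), so v = −rω sinθ·[1 + r cosθ/√(L² − r² sin²θ)].
With r = 0.0354 m, L = 0.107 m, θ = 55°: √(L² − r² sin²θ) = 0.103 m.
v = −0.0354·266.3·0.81915·[1 + 0.0354·0.57358/0.103] = -9.2446 m/s.
|v| = 9.2446 m/s.

9.24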